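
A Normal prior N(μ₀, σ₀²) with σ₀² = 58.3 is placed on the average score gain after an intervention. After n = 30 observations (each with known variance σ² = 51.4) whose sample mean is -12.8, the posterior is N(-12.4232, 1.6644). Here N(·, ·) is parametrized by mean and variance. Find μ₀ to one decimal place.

The posterior mean is a precision-weighted average: μ_n = (τ₀μ₀ + τ_data·x̄)/(τ₀+τ_data), with τ₀=1/σ₀² and τ_data=n/σ².
Here τ₀ = 1/58.3 = 0.017153 and τ_data = 30/51.4 = 0.583658, so τ_n = 0.600811.
Rearranging for μ₀: μ₀ = (μ_n·τ_n − τ_data·x̄)/τ₀ = (-12.4232·0.600811 − 0.583658·-12.8) / 0.017153 = 0.006827/0.017153 ≈ 0.4.

μ₀ = 0.4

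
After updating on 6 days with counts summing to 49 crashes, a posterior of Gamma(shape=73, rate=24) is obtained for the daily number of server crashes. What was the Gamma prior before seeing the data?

Gamma(shape=24, rate=18)

Gamma–Poisson conjugacy: posterior shape = α + Σxᵢ, posterior rate = β + n.
So α = 73 − 49 = 24 and β = 24 − 6 = 18.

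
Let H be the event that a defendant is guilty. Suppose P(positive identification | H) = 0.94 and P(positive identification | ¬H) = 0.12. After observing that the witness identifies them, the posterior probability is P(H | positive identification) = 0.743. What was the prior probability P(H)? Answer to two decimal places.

Bayes' rule in odds form gives O(H|E) = O(H)·[P(E|H)/P(E|¬H)], hence O(H) = O(H|E)/LR.
Posterior odds = 0.743/(1−0.743) = 2.8911. LR = 0.94/0.12 = 7.8333.
Prior odds = 2.8911/7.8333 = 0.3691, so P(H) = 0.3691/(1+0.3691) ≈ 0.27.

P(H) = 0.27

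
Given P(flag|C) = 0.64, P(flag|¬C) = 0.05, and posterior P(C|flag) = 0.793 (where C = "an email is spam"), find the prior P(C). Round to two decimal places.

In odds form, posterior odds = prior odds × likelihood ratio, so prior odds = posterior odds ÷ LR.
Posterior odds = 0.793/(1−0.793) = 3.8309. LR = 0.64/0.05 = 12.8000.
Prior odds = 3.8309/12.8000 = 0.2993, so P(C) = 0.2993/(1+0.2993) ≈ 0.23.

P(C) = 0.23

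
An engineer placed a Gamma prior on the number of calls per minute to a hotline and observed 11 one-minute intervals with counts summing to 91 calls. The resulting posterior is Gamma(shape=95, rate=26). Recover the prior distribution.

Gamma(shape=4, rate=15)

Gamma–Poisson conjugacy: posterior shape = α + Σxᵢ, posterior rate = β + n.
So α = 95 − 91 = 4 and β = 26 − 11 = 15.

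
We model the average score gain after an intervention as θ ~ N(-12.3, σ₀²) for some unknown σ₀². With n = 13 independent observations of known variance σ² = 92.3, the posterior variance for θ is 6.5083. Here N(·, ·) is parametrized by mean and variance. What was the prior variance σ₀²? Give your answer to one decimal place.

σ₀² = 78.1

Posterior precision equals prior precision plus data precision: 1/σ_n² = 1/σ₀² + n/σ².
So 1/σ₀² = 1/6.5083 − 13/92.3 = 0.153650 − 0.140845 = 0.012805.
Hence σ₀² = 1/0.012805 ≈ 78.1.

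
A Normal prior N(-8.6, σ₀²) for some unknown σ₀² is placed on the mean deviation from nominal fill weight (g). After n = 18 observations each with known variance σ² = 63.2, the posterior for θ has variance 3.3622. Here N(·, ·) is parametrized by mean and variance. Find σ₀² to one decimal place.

Posterior precision equals prior precision plus data precision: 1/σ_n² = 1/σ₀² + n/σ².
So 1/σ₀² = 1/3.3622 − 18/63.2 = 0.297424 − 0.284810 = 0.012614.
Hence σ₀² = 1/0.012614 ≈ 79.3.

σ₀² = 79.3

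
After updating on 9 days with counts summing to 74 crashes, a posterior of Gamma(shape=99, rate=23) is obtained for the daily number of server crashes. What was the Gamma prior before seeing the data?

A Gamma(α, β) prior (rate parametrization) on a Poisson rate with n observations summing to S gives posterior Gamma(α+S, β+n).
So α = 99 − 74 = 25 and β = 23 − 9 = 14.

Gamma(shape=25, rate=14)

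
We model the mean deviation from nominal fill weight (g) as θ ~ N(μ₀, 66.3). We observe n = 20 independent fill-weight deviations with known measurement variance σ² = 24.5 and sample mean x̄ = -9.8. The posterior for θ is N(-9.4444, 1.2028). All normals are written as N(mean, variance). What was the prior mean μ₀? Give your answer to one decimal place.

The posterior mean is a precision-weighted average: μ_n = (τ₀μ₀ + τ_data·x̄)/(τ₀+τ_data), with τ₀=1/σ₀² and τ_data=n/σ².
Here τ₀ = 1/66.3 = 0.015083 and τ_data = 20/24.5 = 0.816327, so τ_n = 0.831410.
Rearranging for μ₀: μ₀ = (μ_n·τ_n − τ_data·x̄)/τ₀ = (-9.4444·0.831410 − 0.816327·-9.8) / 0.015083 = 0.147836/0.015083 ≈ 9.8.

μ₀ = 9.8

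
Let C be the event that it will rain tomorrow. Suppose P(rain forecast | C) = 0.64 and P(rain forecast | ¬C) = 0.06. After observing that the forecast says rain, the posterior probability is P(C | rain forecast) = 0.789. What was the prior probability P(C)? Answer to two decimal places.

In odds form, posterior odds = prior odds × likelihood ratio, so prior odds = posterior odds ÷ LR.
Posterior odds = 0.789/(1−0.789) = 3.7393. LR = 0.64/0.06 = 10.6667.
Prior odds = 3.7393/10.6667 = 0.3506, so P(C) = 0.3506/(1+0.3506) ≈ 0.26.

P(C) = 0.26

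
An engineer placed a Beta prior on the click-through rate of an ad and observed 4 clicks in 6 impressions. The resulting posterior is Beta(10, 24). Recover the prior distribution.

Beta(6, 22)

Under Beta–binomial conjugacy the posterior parameters are (a+s, b+f).
So a = 10 − 4 = 6 and b = 24 − 2 = 22.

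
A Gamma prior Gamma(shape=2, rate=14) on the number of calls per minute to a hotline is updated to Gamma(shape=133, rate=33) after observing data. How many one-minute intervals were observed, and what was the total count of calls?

Gamma–Poisson conjugacy: posterior shape = α + Σxᵢ, posterior rate = β + n.
Matching: Σxᵢ = 133 − 2 = 131 and n = 33 − 14 = 19.

n = 19 one-minute intervals with total 131 calls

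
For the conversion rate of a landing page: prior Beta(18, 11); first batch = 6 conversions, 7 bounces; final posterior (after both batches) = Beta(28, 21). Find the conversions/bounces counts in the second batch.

4 conversions and 3 bounces

Sequential conjugate updates are equivalent to a single update on the pooled data, so total successes = posterior α − prior α and total failures = posterior β − prior β.
Total across both batches: 28−18=10 conversions, 21−11=10 bounces.
Subtract the first batch: 10−6=4 conversions and 10−7=3 bounces.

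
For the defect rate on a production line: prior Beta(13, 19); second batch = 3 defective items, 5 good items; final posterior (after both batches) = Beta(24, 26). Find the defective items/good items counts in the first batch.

8 defective items and 2 good items

Sequential conjugate updates are equivalent to a single update on the pooled data, so total successes = posterior α − prior α and total failures = posterior β − prior β.
Total across both batches: 24−13=11 defective items, 26−19=7 good items.
Subtract the second batch: 11−3=8 defective items and 7−5=2 good items.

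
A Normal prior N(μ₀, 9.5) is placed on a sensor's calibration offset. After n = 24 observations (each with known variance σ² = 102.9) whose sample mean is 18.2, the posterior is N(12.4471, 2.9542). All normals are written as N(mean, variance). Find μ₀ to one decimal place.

With known observation variance, the Normal–Normal posterior has precision τ_n = τ₀ + n/σ² and mean μ_n = (τ₀μ₀ + (n/σ²)x̄)/τ_n.
Here τ₀ = 1/9.5 = 0.105263 and τ_data = 24/102.9 = 0.233236, so τ_n = 0.338499.
Rearranging for μ₀: μ₀ = (μ_n·τ_n − τ_data·x̄)/τ₀ = (12.4471·0.338499 − 0.233236·18.2) / 0.105263 = -0.031564/0.105263 ≈ -0.3.

μ₀ = -0.3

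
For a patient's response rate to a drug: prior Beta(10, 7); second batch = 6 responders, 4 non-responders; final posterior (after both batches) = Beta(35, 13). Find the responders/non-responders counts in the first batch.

19 responders and 2 non-responders

Because Beta–binomial updating is additive in the counts, the combined data contributed (α_post−α_prior, β_post−β_prior) successes and failures.
Total across both batches: 35−10=25 responders, 13−7=6 non-responders.
Subtract the second batch: 25−6=19 responders and 6−4=2 non-responders.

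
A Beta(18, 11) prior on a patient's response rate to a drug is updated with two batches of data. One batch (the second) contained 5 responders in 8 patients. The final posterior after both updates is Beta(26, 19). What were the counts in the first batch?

Because Beta–binomial updating is additive in the counts, the combined data contributed (α_post−α_prior, β_post−β_prior) successes and failures.
Total across both batches: 26−18=8 responders, 19−11=8 non-responders.
Subtract the second batch: 8−5=3 responders and 8−3=5 non-responders.

3 responders and 5 non-responders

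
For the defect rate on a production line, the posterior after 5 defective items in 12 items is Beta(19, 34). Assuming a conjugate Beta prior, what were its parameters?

Beta is conjugate to the binomial likelihood: posterior = Beta(α+s, β+f).
Subtract the data counts: 19−5=14, 34−7=27.

Beta(14, 27)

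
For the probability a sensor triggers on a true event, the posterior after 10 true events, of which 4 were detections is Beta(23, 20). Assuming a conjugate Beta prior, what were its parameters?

Beta(19, 14)

Under Beta–binomial conjugacy the posterior parameters are (a+s, b+f).
Subtract the data counts: 23−4=19, 20−6=14.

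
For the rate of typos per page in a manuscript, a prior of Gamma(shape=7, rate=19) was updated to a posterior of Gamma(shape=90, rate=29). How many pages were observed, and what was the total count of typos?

A Gamma(α, β) prior (rate parametrization) on a Poisson rate with n observations summing to S gives posterior Gamma(α+S, β+n).
Matching: Σxᵢ = 90 − 7 = 83 and n = 29 − 19 = 10.

n = 10 pages with total 83 typos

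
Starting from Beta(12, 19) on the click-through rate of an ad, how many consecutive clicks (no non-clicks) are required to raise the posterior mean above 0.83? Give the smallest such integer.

After k clicks and 0 non-clicks the posterior is Beta(12+k, 19), with mean (12+k)/(12+19+k).
Set (12+k)/(31+k) > 0.83 and solve: k > (0.83·31 − 12)/(1 − 0.83) = 80.765.
The smallest integer exceeding 80.765 is 81.

k = 81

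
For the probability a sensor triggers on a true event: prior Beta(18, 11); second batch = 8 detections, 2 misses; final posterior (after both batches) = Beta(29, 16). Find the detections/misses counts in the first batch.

3 detections and 3 misses

Sequential conjugate updates are equivalent to a single update on the pooled data, so total successes = posterior α − prior α and total failures = posterior β − prior β.
Total across both batches: 29−18=11 detections, 16−11=5 misses.
Subtract the second batch: 11−8=3 detections and 5−2=3 misses.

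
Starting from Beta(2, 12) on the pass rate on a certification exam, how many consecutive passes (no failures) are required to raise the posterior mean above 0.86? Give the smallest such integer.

After k passes and 0 failures the posterior is Beta(2+k, 12), with mean (2+k)/(2+12+k).
Set (2+k)/(14+k) > 0.86 and solve: k > (0.86·14 − 2)/(1 − 0.86) = 71.714.
The smallest integer exceeding 71.714 is 72, and checking k=72: (74)/(86) = 0.8605 > 0.86.

k = 72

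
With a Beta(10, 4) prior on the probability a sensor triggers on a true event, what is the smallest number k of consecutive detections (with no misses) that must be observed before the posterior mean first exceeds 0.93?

After k detections and 0 misses the posterior is Beta(10+k, 4), with mean (10+k)/(10+4+k).
Set (10+k)/(14+k) > 0.93 and solve: k > (0.93·14 − 10)/(1 − 0.93) = 43.143.
The smallest integer exceeding 43.143 is 44, and checking k=44: (54)/(58) = 0.9310 > 0.93.

k = 44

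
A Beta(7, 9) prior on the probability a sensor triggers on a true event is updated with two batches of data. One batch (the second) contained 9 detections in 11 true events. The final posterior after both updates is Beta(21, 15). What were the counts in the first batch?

5 detections and 4 misses

Sequential conjugate updates are equivalent to a single update on the pooled data, so total successes = posterior α − prior α and total failures = posterior β − prior β.
Total across both batches: 21−7=14 detections, 15−9=6 misses.
Subtract the second batch: 14−9=5 detections and 6−2=4 misses.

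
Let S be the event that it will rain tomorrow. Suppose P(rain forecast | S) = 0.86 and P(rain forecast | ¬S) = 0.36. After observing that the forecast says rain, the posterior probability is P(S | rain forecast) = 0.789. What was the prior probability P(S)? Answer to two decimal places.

In odds form, posterior odds = prior odds × likelihood ratio, so prior odds = posterior odds ÷ LR.
Posterior odds = 0.789/(1−0.789) = 3.7393. LR = 0.86/0.36 = 2.3889.
Prior odds = 3.7393/2.3889 = 1.5653, so P(S) = 1.5653/(1+1.5653) ≈ 0.61.

P(S) = 0.61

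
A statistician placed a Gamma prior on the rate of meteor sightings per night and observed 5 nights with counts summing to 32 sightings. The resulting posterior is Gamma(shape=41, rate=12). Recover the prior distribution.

Gamma(shape=9, rate=7)

A Gamma(α, β) prior (rate parametrization) on a Poisson rate with n observations summing to S gives posterior Gamma(α+S, β+n).
So α = 41 − 32 = 9 and β = 12 − 5 = 7.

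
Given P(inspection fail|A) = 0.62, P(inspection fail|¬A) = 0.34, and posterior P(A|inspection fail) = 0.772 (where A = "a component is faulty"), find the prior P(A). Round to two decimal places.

In odds form, posterior odds = prior odds × likelihood ratio, so prior odds = posterior odds ÷ LR.
Posterior odds = 0.772/(1−0.772) = 3.3860. LR = 0.62/0.34 = 1.8235.
Prior odds = 3.3860/1.8235 = 1.8569, so P(A) = 1.8569/(1+1.8569) ≈ 0.65.

P(A) = 0.65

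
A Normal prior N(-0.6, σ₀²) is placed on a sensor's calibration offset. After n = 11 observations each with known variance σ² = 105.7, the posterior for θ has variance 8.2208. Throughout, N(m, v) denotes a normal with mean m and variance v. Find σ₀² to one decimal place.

σ₀² = 56.9

For the Normal–Normal model with known σ², precisions add: τ_n = τ₀ + n/σ².
So 1/σ₀² = 1/8.2208 − 11/105.7 = 0.121643 − 0.104068 = 0.017575.
Hence σ₀² = 1/0.017575 ≈ 56.9.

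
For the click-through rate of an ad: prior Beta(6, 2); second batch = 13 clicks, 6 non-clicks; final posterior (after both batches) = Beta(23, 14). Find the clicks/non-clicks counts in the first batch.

Sequential conjugate updates are equivalent to a single update on the pooled data, so total successes = posterior α − prior α and total failures = posterior β − prior β.
Total across both batches: 23−6=17 clicks, 14−2=12 non-clicks.
Subtract the second batch: 17−13=4 clicks and 12−6=6 non-clicks.

4 clicks and 6 non-clicks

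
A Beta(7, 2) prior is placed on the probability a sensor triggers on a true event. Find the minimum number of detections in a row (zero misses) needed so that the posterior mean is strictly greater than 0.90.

k = 12

After k detections and 0 misses the posterior is Beta(7+k, 2), with mean (7+k)/(7+2+k).
Set (7+k)/(9+k) > 0.90 and solve: k > (0.90·9 − 7)/(1 − 0.90) = 11.000.
The smallest integer exceeding 11.000 is 12.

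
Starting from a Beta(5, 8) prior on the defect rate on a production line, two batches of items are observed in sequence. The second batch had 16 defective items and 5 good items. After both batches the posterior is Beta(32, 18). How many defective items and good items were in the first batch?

Sequential conjugate updates are equivalent to a single update on the pooled data, so total successes = posterior α − prior α and total failures = posterior β − prior β.
Total across both batches: 32−5=27 defective items, 18−8=10 good items.
Subtract the second batch: 27−16=11 defective items and 10−5=5 good items.

11 defective items and 5 good items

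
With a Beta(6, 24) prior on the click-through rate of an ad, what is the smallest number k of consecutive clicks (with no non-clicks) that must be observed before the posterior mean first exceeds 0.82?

k = 104

After k clicks and 0 non-clicks the posterior is Beta(6+k, 24), with mean (6+k)/(6+24+k).
Set (6+k)/(30+k) > 0.82 and solve: k > (0.82·30 − 6)/(1 − 0.82) = 103.333.
The smallest integer exceeding 103.333 is 104, and checking k=104: (110)/(134) = 0.8209 > 0.82.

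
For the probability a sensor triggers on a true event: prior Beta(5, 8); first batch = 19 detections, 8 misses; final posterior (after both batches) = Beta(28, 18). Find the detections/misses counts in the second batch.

4 detections and 2 misses

Sequential conjugate updates are equivalent to a single update on the pooled data, so total successes = posterior α − prior α and total failures = posterior β − prior β.
Total across both batches: 28−5=23 detections, 18−8=10 misses.
Subtract the first batch: 23−19=4 detections and 10−8=2 misses.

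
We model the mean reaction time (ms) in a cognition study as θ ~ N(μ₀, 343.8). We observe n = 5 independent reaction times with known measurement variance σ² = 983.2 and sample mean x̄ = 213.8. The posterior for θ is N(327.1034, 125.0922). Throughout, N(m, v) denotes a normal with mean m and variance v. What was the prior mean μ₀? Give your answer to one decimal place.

μ₀ = 525.2

With known observation variance, the Normal–Normal posterior has precision τ_n = τ₀ + n/σ² and mean μ_n = (τ₀μ₀ + (n/σ²)x̄)/τ_n.
Here τ₀ = 1/343.8 = 0.002909 and τ_data = 5/983.2 = 0.005085, so τ_n = 0.007994.
Rearranging for μ₀: μ₀ = (μ_n·τ_n − τ_data·x̄)/τ₀ = (327.1034·0.007994 − 0.005085·213.8) / 0.002909 = 1.527692/0.002909 ≈ 525.2.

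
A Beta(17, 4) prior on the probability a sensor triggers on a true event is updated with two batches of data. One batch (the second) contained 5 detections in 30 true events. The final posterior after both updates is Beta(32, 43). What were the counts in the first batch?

10 detections and 14 misses

Because Beta–binomial updating is additive in the counts, the combined data contributed (α_post−α_prior, β_post−β_prior) successes and failures.
Total across both batches: 32−17=15 detections, 43−4=39 misses.
Subtract the second batch: 15−5=10 detections and 39−25=14 misses.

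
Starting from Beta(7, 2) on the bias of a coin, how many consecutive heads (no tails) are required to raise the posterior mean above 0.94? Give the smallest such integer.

k = 25

After k heads and 0 tails the posterior is Beta(7+k, 2), with mean (7+k)/(7+2+k).
Set (7+k)/(9+k) > 0.94 and solve: k > (0.94·9 − 7)/(1 − 0.94) = 24.333.
The smallest integer exceeding 24.333 is 25.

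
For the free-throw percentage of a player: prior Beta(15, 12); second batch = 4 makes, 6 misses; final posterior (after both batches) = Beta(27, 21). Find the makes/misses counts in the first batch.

Sequential conjugate updates are equivalent to a single update on the pooled data, so total successes = posterior α − prior α and total failures = posterior β − prior β.
Total across both batches: 27−15=12 makes, 21−12=9 misses.
Subtract the second batch: 12−4=8 makes and 9−6=3 misses.

8 makes and 3 misses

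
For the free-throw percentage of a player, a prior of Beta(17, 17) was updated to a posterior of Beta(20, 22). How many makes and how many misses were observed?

Under Beta–binomial conjugacy the posterior parameters are (a+s, b+f).
Match parameters: s=20−17=3, f=22−17=5.

3 makes and 5 misses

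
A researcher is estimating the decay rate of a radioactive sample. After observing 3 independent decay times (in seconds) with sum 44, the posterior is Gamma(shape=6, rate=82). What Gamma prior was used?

Gamma–exponential conjugacy: posterior shape = α + n, posterior rate = β + Σtᵢ.
So α = 6 − 3 = 3 and β = 82 − 44 = 38.

Gamma(shape=3, rate=38)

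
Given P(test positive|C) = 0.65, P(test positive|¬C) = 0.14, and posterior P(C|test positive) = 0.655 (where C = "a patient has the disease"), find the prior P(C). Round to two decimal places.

P(C) = 0.29

Bayes' rule in odds form gives O(C|E) = O(C)·[P(E|C)/P(E|¬C)], hence O(C) = O(C|E)/LR.
Posterior odds = 0.655/(1−0.655) = 1.8986. LR = 0.65/0.14 = 4.6429.
Prior odds = 1.8986/4.6429 = 0.4089, so P(C) = 0.4089/(1+0.4089) ≈ 0.29.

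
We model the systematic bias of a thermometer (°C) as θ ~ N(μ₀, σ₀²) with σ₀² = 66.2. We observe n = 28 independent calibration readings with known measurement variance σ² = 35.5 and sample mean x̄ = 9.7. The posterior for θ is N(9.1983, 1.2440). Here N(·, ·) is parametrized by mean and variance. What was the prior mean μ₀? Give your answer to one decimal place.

μ₀ = -17.0

The posterior mean is a precision-weighted average: μ_n = (τ₀μ₀ + τ_data·x̄)/(τ₀+τ_data), with τ₀=1/σ₀² and τ_data=n/σ².
Here τ₀ = 1/66.2 = 0.015106 and τ_data = 28/35.5 = 0.788732, so τ_n = 0.803838.
Rearranging for μ₀: μ₀ = (μ_n·τ_n − τ_data·x̄)/τ₀ = (9.1983·0.803838 − 0.788732·9.7) / 0.015106 = -0.256757/0.015106 ≈ -17.0.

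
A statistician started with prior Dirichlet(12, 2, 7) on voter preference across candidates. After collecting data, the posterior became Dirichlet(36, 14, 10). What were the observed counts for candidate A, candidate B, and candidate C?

counts (24, 12, 3)

For a Dirichlet(α) prior with multinomial counts c, the posterior is Dirichlet(α + c) componentwise.
Counts are posterior − prior componentwise: 36−12=24, 14−2=12, 10−7=3.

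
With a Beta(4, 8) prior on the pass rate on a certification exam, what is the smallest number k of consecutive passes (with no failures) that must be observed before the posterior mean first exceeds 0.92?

k = 89

After k passes and 0 failures the posterior is Beta(4+k, 8), with mean (4+k)/(4+8+k).
Set (4+k)/(12+k) > 0.92 and solve: k > (0.92·12 − 4)/(1 − 0.92) = 88.000.
The smallest integer exceeding 88.000 is 89.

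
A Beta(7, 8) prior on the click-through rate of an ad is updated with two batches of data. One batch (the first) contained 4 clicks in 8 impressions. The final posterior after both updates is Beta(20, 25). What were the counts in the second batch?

Sequential conjugate updates are equivalent to a single update on the pooled data, so total successes = posterior α − prior α and total failures = posterior β − prior β.
Total across both batches: 20−7=13 clicks, 25−8=17 non-clicks.
Subtract the first batch: 13−4=9 clicks and 17−4=13 non-clicks.

9 clicks and 13 non-clicks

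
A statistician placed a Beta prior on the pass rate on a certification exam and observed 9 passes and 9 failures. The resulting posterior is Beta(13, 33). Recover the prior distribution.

Beta(4, 24)

Beta is conjugate to the binomial likelihood: posterior = Beta(α+s, β+f).
So α = 13 − 9 = 4 and β = 33 − 9 = 24.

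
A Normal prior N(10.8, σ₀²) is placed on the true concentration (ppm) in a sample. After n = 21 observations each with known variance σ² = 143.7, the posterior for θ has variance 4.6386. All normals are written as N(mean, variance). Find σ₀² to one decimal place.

σ₀² = 14.4

Posterior precision equals prior precision plus data precision: 1/σ_n² = 1/σ₀² + n/σ².
So 1/σ₀² = 1/4.6386 − 21/143.7 = 0.215582 − 0.146138 = 0.069444.
Hence σ₀² = 1/0.069444 ≈ 14.4.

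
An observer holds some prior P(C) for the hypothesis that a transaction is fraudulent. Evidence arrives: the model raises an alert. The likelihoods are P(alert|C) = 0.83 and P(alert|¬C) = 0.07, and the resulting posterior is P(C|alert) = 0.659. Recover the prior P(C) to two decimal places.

Bayes' rule in odds form gives O(C|E) = O(C)·[P(E|C)/P(E|¬C)], hence O(C) = O(C|E)/LR.
Posterior odds = 0.659/(1−0.659) = 1.9326. LR = 0.83/0.07 = 11.8571.
Prior odds = 1.9326/11.8571 = 0.1630, so P(C) = 0.1630/(1+0.1630) ≈ 0.14.

P(C) = 0.14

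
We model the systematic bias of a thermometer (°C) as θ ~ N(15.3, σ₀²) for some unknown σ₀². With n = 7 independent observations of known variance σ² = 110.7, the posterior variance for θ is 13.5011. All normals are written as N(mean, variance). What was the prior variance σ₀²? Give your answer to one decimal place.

Posterior precision equals prior precision plus data precision: 1/σ_n² = 1/σ₀² + n/σ².
So 1/σ₀² = 1/13.5011 − 7/110.7 = 0.074068 − 0.063234 = 0.010834.
Hence σ₀² = 1/0.010834 ≈ 92.3.

σ₀² = 92.3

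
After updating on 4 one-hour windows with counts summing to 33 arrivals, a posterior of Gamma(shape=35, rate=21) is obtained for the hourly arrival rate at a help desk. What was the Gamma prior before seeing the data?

Gamma(shape=2, rate=17)

A Gamma(α, β) prior (rate parametrization) on a Poisson rate with n observations summing to S gives posterior Gamma(α+S, β+n).
So α = 35 − 33 = 2 and β = 21 − 4 = 17.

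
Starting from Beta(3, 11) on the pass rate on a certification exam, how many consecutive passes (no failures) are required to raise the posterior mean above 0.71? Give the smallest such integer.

After k passes and 0 failures the posterior is Beta(3+k, 11), with mean (3+k)/(3+11+k).
Set (3+k)/(14+k) > 0.71 and solve: k > (0.71·14 − 3)/(1 − 0.71) = 23.931.
The smallest integer exceeding 23.931 is 24.

k = 24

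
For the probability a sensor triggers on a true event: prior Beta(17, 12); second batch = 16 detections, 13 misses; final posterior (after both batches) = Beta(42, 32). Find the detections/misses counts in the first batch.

9 detections and 7 misses

Sequential conjugate updates are equivalent to a single update on the pooled data, so total successes = posterior α − prior α and total failures = posterior β − prior β.
Total across both batches: 42−17=25 detections, 32−12=20 misses.
Subtract the second batch: 25−16=9 detections and 20−13=7 misses.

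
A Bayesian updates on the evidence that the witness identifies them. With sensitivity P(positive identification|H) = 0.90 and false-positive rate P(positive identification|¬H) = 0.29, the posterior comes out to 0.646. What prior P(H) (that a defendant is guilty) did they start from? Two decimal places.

P(H) = 0.37

In odds form, posterior odds = prior odds × likelihood ratio, so prior odds = posterior odds ÷ LR.
Posterior odds = 0.646/(1−0.646) = 1.8249. LR = 0.90/0.29 = 3.1034.
Prior odds = 1.8249/3.1034 = 0.5880, so P(H) = 0.5880/(1+0.5880) ≈ 0.37.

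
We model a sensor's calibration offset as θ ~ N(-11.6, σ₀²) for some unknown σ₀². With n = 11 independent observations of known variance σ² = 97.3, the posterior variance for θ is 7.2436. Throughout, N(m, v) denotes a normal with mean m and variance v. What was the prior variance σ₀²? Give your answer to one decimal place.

For the Normal–Normal model with known σ², precisions add: τ_n = τ₀ + n/σ².
So 1/σ₀² = 1/7.2436 − 11/97.3 = 0.138053 − 0.113052 = 0.025001.
Hence σ₀² = 1/0.025001 ≈ 40.0.

σ₀² = 40.0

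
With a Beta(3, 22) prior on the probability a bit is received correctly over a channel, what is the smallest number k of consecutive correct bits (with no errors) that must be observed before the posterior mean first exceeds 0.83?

After k correct bits and 0 errors the posterior is Beta(3+k, 22), with mean (3+k)/(3+22+k).
Set (3+k)/(25+k) > 0.83 and solve: k > (0.83·25 − 3)/(1 − 0.83) = 104.412.
The smallest integer exceeding 104.412 is 105, and checking k=105: (108)/(130) = 0.8308 > 0.83.

k = 105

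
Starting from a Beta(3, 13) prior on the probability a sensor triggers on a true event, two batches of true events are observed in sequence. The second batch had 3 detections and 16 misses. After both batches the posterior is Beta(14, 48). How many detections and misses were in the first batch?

8 detections and 19 misses

Sequential conjugate updates are equivalent to a single update on the pooled data, so total successes = posterior α − prior α and total failures = posterior β − prior β.
Total across both batches: 14−3=11 detections, 48−13=35 misses.
Subtract the second batch: 11−3=8 detections and 35−16=19 misses.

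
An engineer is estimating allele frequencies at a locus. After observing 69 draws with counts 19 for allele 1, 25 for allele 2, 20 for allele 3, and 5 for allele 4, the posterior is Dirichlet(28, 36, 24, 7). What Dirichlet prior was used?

For a Dirichlet(α) prior with multinomial counts c, the posterior is Dirichlet(α + c) componentwise.
Subtract each count from the matching posterior parameter: 28−19=9, 36−25=11, 24−20=4, 7−5=2.

Dirichlet(9, 11, 4, 2)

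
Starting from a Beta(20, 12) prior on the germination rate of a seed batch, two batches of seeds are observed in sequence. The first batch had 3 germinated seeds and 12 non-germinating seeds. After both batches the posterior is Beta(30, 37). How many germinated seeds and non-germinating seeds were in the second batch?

7 germinated seeds and 13 non-germinating seeds

Because Beta–binomial updating is additive in the counts, the combined data contributed (α_post−α_prior, β_post−β_prior) successes and failures.
Total across both batches: 30−20=10 germinated seeds, 37−12=25 non-germinating seeds.
Subtract the first batch: 10−3=7 germinated seeds and 25−12=13 non-germinating seeds.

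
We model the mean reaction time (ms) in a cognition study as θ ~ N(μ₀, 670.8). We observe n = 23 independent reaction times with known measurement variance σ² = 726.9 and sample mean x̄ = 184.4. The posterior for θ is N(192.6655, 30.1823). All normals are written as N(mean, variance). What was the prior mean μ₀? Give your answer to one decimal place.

With known observation variance, the Normal–Normal posterior has precision τ_n = τ₀ + n/σ² and mean μ_n = (τ₀μ₀ + (n/σ²)x̄)/τ_n.
Here τ₀ = 1/670.8 = 0.001491 and τ_data = 23/726.9 = 0.031641, so τ_n = 0.033132.
Rearranging for μ₀: μ₀ = (μ_n·τ_n − τ_data·x̄)/τ₀ = (192.6655·0.033132 − 0.031641·184.4) / 0.001491 = 0.548793/0.001491 ≈ 368.1.

μ₀ = 368.1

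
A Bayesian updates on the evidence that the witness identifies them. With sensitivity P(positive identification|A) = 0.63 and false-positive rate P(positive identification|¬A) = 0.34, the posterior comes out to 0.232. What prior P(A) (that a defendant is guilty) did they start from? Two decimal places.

P(A) = 0.14

Bayes' rule in odds form gives O(A|E) = O(A)·[P(E|A)/P(E|¬A)], hence O(A) = O(A|E)/LR.
Posterior odds = 0.232/(1−0.232) = 0.3021. LR = 0.63/0.34 = 1.8529.
Prior odds = 0.3021/1.8529 = 0.1630, so P(A) = 0.1630/(1+0.1630) ≈ 0.14.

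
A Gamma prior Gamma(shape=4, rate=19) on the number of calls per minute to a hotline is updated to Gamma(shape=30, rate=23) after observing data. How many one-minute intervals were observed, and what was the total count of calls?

A Gamma(α, β) prior (rate parametrization) on a Poisson rate with n observations summing to S gives posterior Gamma(α+S, β+n).
Matching: Σxᵢ = 30 − 4 = 26 and n = 23 − 19 = 4.

n = 4 one-minute intervals with total 26 calls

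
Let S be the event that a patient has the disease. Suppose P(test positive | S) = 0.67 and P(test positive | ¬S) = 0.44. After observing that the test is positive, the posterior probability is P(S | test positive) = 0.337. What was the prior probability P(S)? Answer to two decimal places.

P(S) = 0.25

Bayes' rule in odds form gives O(S|E) = O(S)·[P(E|S)/P(E|¬S)], hence O(S) = O(S|E)/LR.
Posterior odds = 0.337/(1−0.337) = 0.5083. LR = 0.67/0.44 = 1.5227.
Prior odds = 0.5083/1.5227 = 0.3338, so P(S) = 0.3338/(1+0.3338) ≈ 0.25.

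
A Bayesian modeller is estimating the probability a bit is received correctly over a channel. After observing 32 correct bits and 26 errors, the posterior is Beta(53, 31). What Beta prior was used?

A Beta(a, b) prior with s successes and f failures in binomial data gives a Beta(a+s, b+f) posterior.
So a = 53 − 32 = 21 and b = 31 − 26 = 5.

Beta(21, 5)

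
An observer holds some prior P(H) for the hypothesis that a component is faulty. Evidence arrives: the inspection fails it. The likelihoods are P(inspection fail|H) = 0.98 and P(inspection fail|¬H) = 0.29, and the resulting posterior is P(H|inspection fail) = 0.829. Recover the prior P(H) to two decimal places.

In odds form, posterior odds = prior odds × likelihood ratio, so prior odds = posterior odds ÷ LR.
Posterior odds = 0.829/(1−0.829) = 4.8480. LR = 0.98/0.29 = 3.3793.
Prior odds = 4.8480/3.3793 = 1.4346, so P(H) = 1.4346/(1+1.4346) ≈ 0.59.

P(H) = 0.59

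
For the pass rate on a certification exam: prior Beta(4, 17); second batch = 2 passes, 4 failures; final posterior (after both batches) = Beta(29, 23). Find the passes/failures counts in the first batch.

Sequential conjugate updates are equivalent to a single update on the pooled data, so total successes = posterior α − prior α and total failures = posterior β − prior β.
Total across both batches: 29−4=25 passes, 23−17=6 failures.
Subtract the second batch: 25−2=23 passes and 6−4=2 failures.

23 passes and 2 failures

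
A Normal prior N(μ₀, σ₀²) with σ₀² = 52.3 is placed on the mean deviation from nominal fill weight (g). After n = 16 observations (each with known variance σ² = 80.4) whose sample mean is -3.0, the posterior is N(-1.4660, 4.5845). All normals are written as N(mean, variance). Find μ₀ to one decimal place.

μ₀ = 14.5

With known observation variance, the Normal–Normal posterior has precision τ_n = τ₀ + n/σ² and mean μ_n = (τ₀μ₀ + (n/σ²)x̄)/τ_n.
Here τ₀ = 1/52.3 = 0.019120 and τ_data = 16/80.4 = 0.199005, so τ_n = 0.218125.
Rearranging for μ₀: μ₀ = (μ_n·τ_n − τ_data·x̄)/τ₀ = (-1.4660·0.218125 − 0.199005·-3.0) / 0.019120 = 0.277244/0.019120 ≈ 14.5.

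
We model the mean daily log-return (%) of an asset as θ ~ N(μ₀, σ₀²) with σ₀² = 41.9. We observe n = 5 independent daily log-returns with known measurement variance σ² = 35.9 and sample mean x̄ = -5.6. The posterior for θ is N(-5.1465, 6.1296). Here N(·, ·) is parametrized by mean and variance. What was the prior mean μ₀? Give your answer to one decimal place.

μ₀ = -2.5

The posterior mean is a precision-weighted average: μ_n = (τ₀μ₀ + τ_data·x̄)/(τ₀+τ_data), with τ₀=1/σ₀² and τ_data=n/σ².
Here τ₀ = 1/41.9 = 0.023866 and τ_data = 5/35.9 = 0.139276, so τ_n = 0.163142.
Rearranging for μ₀: μ₀ = (μ_n·τ_n − τ_data·x̄)/τ₀ = (-5.1465·0.163142 − 0.139276·-5.6) / 0.023866 = -0.059665/0.023866 ≈ -2.5.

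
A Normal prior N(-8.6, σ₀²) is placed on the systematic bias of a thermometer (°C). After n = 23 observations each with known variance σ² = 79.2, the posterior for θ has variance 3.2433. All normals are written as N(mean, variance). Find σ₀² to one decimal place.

Posterior precision equals prior precision plus data precision: 1/σ_n² = 1/σ₀² + n/σ².
So 1/σ₀² = 1/3.2433 − 23/79.2 = 0.308328 − 0.290404 = 0.017924.
Hence σ₀² = 1/0.017924 ≈ 55.8.

σ₀² = 55.8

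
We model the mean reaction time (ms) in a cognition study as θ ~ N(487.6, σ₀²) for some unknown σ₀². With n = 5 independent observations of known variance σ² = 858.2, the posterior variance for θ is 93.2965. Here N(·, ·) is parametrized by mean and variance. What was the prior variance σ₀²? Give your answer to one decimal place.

For the Normal–Normal model with known σ², precisions add: τ_n = τ₀ + n/σ².
So 1/σ₀² = 1/93.2965 − 5/858.2 = 0.010719 − 0.005826 = 0.004893.
Hence σ₀² = 1/0.004893 ≈ 204.4.

σ₀² = 204.4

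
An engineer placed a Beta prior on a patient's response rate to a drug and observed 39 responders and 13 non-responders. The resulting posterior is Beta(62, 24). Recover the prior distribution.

Beta(23, 11)

Beta is conjugate to the binomial likelihood: posterior = Beta(α+s, β+f).
So α = 62 − 39 = 23 and β = 24 − 13 = 11.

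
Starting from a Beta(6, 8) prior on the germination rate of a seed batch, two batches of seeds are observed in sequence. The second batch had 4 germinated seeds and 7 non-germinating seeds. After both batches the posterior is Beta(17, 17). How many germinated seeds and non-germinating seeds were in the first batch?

7 germinated seeds and 2 non-germinating seeds

Because Beta–binomial updating is additive in the counts, the combined data contributed (α_post−α_prior, β_post−β_prior) successes and failures.
Total across both batches: 17−6=11 germinated seeds, 17−8=9 non-germinating seeds.
Subtract the second batch: 11−4=7 germinated seeds and 9−7=2 non-germinating seeds.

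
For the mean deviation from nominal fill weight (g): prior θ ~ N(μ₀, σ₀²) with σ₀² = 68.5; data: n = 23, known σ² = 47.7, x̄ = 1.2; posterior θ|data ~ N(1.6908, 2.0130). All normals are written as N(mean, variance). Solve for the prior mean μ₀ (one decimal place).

μ₀ = 17.9

With known observation variance, the Normal–Normal posterior has precision τ_n = τ₀ + n/σ² and mean μ_n = (τ₀μ₀ + (n/σ²)x̄)/τ_n.
Here τ₀ = 1/68.5 = 0.014599 and τ_data = 23/47.7 = 0.482180, so τ_n = 0.496779.
Rearranging for μ₀: μ₀ = (μ_n·τ_n − τ_data·x̄)/τ₀ = (1.6908·0.496779 − 0.482180·1.2) / 0.014599 = 0.261338/0.014599 ≈ 17.9.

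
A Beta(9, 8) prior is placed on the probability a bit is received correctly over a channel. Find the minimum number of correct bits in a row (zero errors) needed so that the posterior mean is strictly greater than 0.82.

After k correct bits and 0 errors the posterior is Beta(9+k, 8), with mean (9+k)/(9+8+k).
Set (9+k)/(17+k) > 0.82 and solve: k > (0.82·17 − 9)/(1 − 0.82) = 27.444.
The smallest integer exceeding 27.444 is 28.

k = 28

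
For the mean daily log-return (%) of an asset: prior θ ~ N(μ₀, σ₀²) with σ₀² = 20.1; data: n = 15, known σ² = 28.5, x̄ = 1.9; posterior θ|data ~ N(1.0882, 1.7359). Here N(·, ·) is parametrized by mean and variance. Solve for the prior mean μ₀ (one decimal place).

μ₀ = -7.5

With known observation variance, the Normal–Normal posterior has precision τ_n = τ₀ + n/σ² and mean μ_n = (τ₀μ₀ + (n/σ²)x̄)/τ_n.
Here τ₀ = 1/20.1 = 0.049751 and τ_data = 15/28.5 = 0.526316, so τ_n = 0.576067.
Rearranging for μ₀: μ₀ = (μ_n·τ_n − τ_data·x̄)/τ₀ = (1.0882·0.576067 − 0.526316·1.9) / 0.049751 = -0.373124/0.049751 ≈ -7.5.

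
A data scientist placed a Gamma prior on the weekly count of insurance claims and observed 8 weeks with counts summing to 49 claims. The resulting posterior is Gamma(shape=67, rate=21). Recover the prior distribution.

Gamma–Poisson conjugacy: posterior shape = α + Σxᵢ, posterior rate = β + n.
So α = 67 − 49 = 18 and β = 21 − 8 = 13.

Gamma(shape=18, rate=13)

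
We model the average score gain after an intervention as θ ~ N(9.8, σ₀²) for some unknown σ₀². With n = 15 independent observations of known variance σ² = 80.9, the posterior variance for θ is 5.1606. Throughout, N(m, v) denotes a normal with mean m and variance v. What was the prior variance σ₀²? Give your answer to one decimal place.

Posterior precision equals prior precision plus data precision: 1/σ_n² = 1/σ₀² + n/σ².
So 1/σ₀² = 1/5.1606 − 15/80.9 = 0.193776 − 0.185414 = 0.008362.
Hence σ₀² = 1/0.008362 ≈ 119.6.

σ₀² = 119.6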